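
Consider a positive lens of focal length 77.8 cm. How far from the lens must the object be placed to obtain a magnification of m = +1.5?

25.9 cm

m = −d_i/d_o ⇒ d_i = −m·d_o.
1/f = 1/d_o + 1/d_i = 1/d_o − 1/(m·d_o) = (1 − 1/m)/d_o, so d_o = f(1 − 1/m) = (77.80)(1 − 1/(+1.5)) = 25.9 cm.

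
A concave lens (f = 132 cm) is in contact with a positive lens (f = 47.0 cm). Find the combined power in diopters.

P = +1.37 D

P₁ = 1/f₁ = 1/(-1.32 m) = -0.7576 D; P₂ = 1/f₂ = 1/(0.470 m) = +2.128 D.
For thin lenses in contact, P = P₁ + P₂ = (-0.7576) + (+2.128) = +1.37 D.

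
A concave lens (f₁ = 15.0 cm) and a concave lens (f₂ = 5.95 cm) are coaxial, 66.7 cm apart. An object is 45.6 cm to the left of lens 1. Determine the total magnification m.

f₁ = −15.0 cm (diverging).
Lens 1: 1/d_i1 = 1/(-15.0) − 1/(45.6) = -0.08860, so d_i1 = -11.29 cm; m₁ = −d_i1/d_o1 = +0.2476.
d_o2 = 66.7 − (-11.29) = 77.99 cm.
f₂ = −5.95 cm (diverging).
Lens 2: 1/d_i2 = 1/(-5.95) − 1/(77.99) = -0.1809, so d_i2 = -5.528 cm; m₂ = −d_i2/d_o2 = +0.07088.
m = m₁·m₂ = (+0.2476)(+0.07088) = +0.0175.

m = +0.0175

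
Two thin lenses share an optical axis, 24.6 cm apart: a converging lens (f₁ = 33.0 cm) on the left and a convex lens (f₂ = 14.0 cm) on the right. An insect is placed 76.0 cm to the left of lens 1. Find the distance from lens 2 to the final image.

Lens 1: 1/d_i1 = 1/f₁ − 1/d_o1 = 1/(33.0) − 1/(76.0) = 0.01715, so d_i1 = 58.33 cm.
The intermediate image is 58.33 cm to the right of lens 1, which lies 33.73 cm to the right of lens 2 — a virtual object — so d_o2 = −33.73 cm.
Lens 2: 1/d_i2 = 1/f₂ − 1/d_o2 = 1/(14.0) − 1/(-33.73) = 0.1011, so d_i2 = 9.89 cm.
The final image is real, 9.89 cm to the right of lens 2 (overall magnification ≈ -0.23).

9.89 cm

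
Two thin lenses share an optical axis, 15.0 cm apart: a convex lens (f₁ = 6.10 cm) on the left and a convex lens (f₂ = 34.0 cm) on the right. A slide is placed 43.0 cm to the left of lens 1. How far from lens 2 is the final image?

Lens 1: 1/d_i1 = 1/f₁ − 1/d_o1 = 1/(6.10) − 1/(43.0) = 0.1407, so d_i1 = 7.108 cm.
The intermediate image is 7.108 cm to the right of lens 1, which is 15.0 − (7.108) = 7.892 cm to the left of lens 2, so d_o2 = +7.892 cm.
Lens 2: 1/d_i2 = 1/f₂ − 1/d_o2 = 1/(34.0) − 1/(7.892) = -0.09730, so d_i2 = -10.3 cm.
The final image is virtual, 10.3 cm to the left of lens 2 (overall magnification ≈ -0.22).

10.3 cm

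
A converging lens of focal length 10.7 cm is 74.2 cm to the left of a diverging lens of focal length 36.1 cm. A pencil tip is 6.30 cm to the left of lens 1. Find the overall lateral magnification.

Lens 1: 1/d_i1 = 1/(10.7) − 1/(6.30) = -0.06527, so d_i1 = -15.32 cm; m₁ = −d_i1/d_o1 = +2.432.
d_o2 = 74.2 − (-15.32) = 89.52 cm.
f₂ = −36.1 cm (diverging).
Lens 2: 1/d_i2 = 1/(-36.1) − 1/(89.52) = -0.03887, so d_i2 = -25.73 cm; m₂ = −d_i2/d_o2 = +0.2874.
m = m₁·m₂ = (+2.432)(+0.2874) = +0.699.

m = +0.699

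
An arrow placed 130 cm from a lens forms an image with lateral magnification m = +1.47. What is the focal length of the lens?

m = −d_i/d_o ⇒ d_i = −m·d_o = −(+1.47)·(130) = -191.1 cm.
1/f = 1/d_o + 1/d_i = 1/(130) + 1/(-191.1) = 0.002459, so f = 407 cm.
Since f is positive, the lens is converging.

f = 407 cm (converging)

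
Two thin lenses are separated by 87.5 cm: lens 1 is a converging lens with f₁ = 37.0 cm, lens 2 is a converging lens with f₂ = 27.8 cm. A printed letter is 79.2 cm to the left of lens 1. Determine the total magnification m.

Lens 1: 1/d_i1 = 1/(37.0) − 1/(79.2) = 0.01440, so d_i1 = 69.44 cm; m₁ = −d_i1/d_o1 = -0.8768.
d_o2 = 87.5 − (69.44) = 18.06 cm.
Lens 2: 1/d_i2 = 1/(27.8) − 1/(18.06) = -0.01940, so d_i2 = -51.55 cm; m₂ = −d_i2/d_o2 = +2.854.
m = m₁·m₂ = (-0.8768)(+2.854) = -2.50.

m = -2.50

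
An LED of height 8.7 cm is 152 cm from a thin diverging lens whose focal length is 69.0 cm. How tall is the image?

2.72 cm

For a diverging lens, f = -69.0 cm.
1/d_i = 1/f − 1/d_o = 1/(-69.00) − 1/(152) = -0.02107, so d_i = -47.46 cm.
m = −d_i/d_o = +0.3122.
|h_i| = |m|·h_o = 0.3122 × 8.7 = 2.72 cm. The image is virtual, upright and reduced, on the same side as the object.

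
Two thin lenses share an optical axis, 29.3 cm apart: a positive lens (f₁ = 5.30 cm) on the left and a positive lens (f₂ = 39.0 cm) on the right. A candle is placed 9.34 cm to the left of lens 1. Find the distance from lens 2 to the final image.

30.3 cm

Lens 1: 1/d_i1 = 1/f₁ − 1/d_o1 = 1/(5.30) − 1/(9.34) = 0.08161, so d_i1 = 12.25 cm.
The intermediate image is 12.25 cm to the right of lens 1, which is 29.3 − (12.25) = 17.05 cm to the left of lens 2, so d_o2 = +17.05 cm.
Lens 2: 1/d_i2 = 1/f₂ − 1/d_o2 = 1/(39.0) − 1/(17.05) = -0.03301, so d_i2 = -30.3 cm.
The final image is virtual, 30.3 cm to the left of lens 2 (overall magnification ≈ -2.3).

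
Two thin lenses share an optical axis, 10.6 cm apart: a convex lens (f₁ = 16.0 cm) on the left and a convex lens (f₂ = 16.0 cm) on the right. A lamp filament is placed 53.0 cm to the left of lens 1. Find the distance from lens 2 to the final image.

Lens 1: 1/d_i1 = 1/f₁ − 1/d_o1 = 1/(16.0) − 1/(53.0) = 0.04363, so d_i1 = 22.92 cm.
The intermediate image is 22.92 cm to the right of lens 1, which lies 12.32 cm to the right of lens 2 — a virtual object — so d_o2 = −12.32 cm.
Lens 2: 1/d_i2 = 1/f₂ − 1/d_o2 = 1/(16.0) − 1/(-12.32) = 0.1437, so d_i2 = 6.96 cm.
The final image is real, 6.96 cm to the right of lens 2 (overall magnification ≈ -0.24).

6.96 cm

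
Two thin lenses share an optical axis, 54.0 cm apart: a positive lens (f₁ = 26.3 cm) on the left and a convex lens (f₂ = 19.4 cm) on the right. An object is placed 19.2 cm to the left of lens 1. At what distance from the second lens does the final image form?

23.0 cm

Lens 1: 1/d_i1 = 1/f₁ − 1/d_o1 = 1/(26.3) − 1/(19.2) = -0.01406, so d_i1 = -71.12 cm.
The intermediate image is 71.12 cm to the left of lens 1 (virtual), which is 54.0 − (-71.12) = 125.1 cm to the left of lens 2, so d_o2 = +125.1 cm.
Lens 2: 1/d_i2 = 1/f₂ − 1/d_o2 = 1/(19.4) − 1/(125.1) = 0.04355, so d_i2 = 23.0 cm.
The final image is real, 23.0 cm to the right of lens 2 (overall magnification ≈ -0.68).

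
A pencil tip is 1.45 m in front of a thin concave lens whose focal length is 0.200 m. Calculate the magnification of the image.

For a concave lens, f = -0.200 m.
1/d_i = 1/f − 1/d_o = 1/(-0.2000) − 1/(1.45) = -5.690, so d_i = -0.1758 m.
m = −d_i/d_o = −(-0.1758)/(1.45) = +0.121.
The image is virtual, upright and reduced, on the same side as the object.

m = +0.121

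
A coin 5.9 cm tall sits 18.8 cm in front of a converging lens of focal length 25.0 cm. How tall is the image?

23.8 cm

1/d_i = 1/f − 1/d_o = 1/(25.00) − 1/(18.8) = -0.01319, so d_i = -75.81 cm.
m = −d_i/d_o = +4.032.
|h_i| = |m|·h_o = 4.032 × 5.9 = 23.8 cm. The image is virtual, upright and enlarged, on the same side as the object.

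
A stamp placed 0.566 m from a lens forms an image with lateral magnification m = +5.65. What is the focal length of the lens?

m = −d_i/d_o ⇒ d_i = −m·d_o = −(+5.65)·(0.566) = -3.198 m.
1/f = 1/d_o + 1/d_i = 1/(0.566) + 1/(-3.198) = 1.454, so f = 0.688 m.
Since f is positive, the lens is converging.

f = 0.688 m (converging)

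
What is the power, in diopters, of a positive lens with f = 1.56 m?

P = +0.641 D

P = 1/f = 1/(1.56 m) = +0.641 D.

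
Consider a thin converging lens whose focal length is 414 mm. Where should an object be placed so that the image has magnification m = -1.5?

690 mm

m = −d_i/d_o ⇒ d_i = −m·d_o.
1/f = 1/d_o + 1/d_i = 1/d_o − 1/(m·d_o) = (1 − 1/m)/d_o, so d_o = f(1 − 1/m) = (414.0)(1 − 1/(-1.5)) = 690 mm.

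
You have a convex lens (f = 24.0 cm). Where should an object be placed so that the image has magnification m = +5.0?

m = −d_i/d_o ⇒ d_i = −m·d_o.
1/f = 1/d_o + 1/d_i = 1/d_o − 1/(m·d_o) = (1 − 1/m)/d_o, so d_o = f(1 − 1/m) = (24.00)(1 − 1/(+5.0)) = 19.2 cm.

19.2 cm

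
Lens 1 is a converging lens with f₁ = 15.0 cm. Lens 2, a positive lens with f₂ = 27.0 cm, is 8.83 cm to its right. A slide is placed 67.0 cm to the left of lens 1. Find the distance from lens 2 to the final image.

Lens 1: 1/d_i1 = 1/f₁ − 1/d_o1 = 1/(15.0) − 1/(67.0) = 0.05174, so d_i1 = 19.33 cm.
The intermediate image is 19.33 cm to the right of lens 1, which lies 10.50 cm to the right of lens 2 — a virtual object — so d_o2 = −10.50 cm.
Lens 2: 1/d_i2 = 1/f₂ − 1/d_o2 = 1/(27.0) − 1/(-10.50) = 0.1323, so d_i2 = 7.56 cm.
The final image is real, 7.56 cm to the right of lens 2 (overall magnification ≈ -0.21).

7.56 cm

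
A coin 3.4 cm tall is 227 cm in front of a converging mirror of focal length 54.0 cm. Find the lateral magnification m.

1/d_i = 1/f − 1/d_o = 1/(54.00) − 1/(227) = 0.01411, so d_i = 70.86 cm.
m = −d_i/d_o = −(70.86)/(227) = -0.312.
The image is real, inverted and reduced, in front of the mirror.

m = -0.312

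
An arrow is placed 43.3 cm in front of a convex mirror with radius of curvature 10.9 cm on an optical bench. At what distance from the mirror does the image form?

4.84 cm

f = R/2 = 10.9/2 = 5.450 cm; for a convex mirror, f = -5.450 cm.
Mirror equation: 1/d_i = 1/f − 1/d_o = 1/(-5.450) − 1/(43.3) = -0.1835 − 0.02309 = -0.2066, so d_i = -4.84 cm.
The image is virtual, upright and reduced, behind the mirror.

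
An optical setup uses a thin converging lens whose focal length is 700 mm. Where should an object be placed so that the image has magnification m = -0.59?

m = −d_i/d_o ⇒ d_i = −m·d_o.
1/f = 1/d_o + 1/d_i = 1/d_o − 1/(m·d_o) = (1 − 1/m)/d_o, so d_o = f(1 − 1/m) = (700.0)(1 − 1/(-0.59)) = 1890 mm.

1890 mm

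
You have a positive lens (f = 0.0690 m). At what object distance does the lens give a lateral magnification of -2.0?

0.104 m

m = −d_i/d_o ⇒ d_i = −m·d_o.
1/f = 1/d_o + 1/d_i = 1/d_o − 1/(m·d_o) = (1 − 1/m)/d_o, so d_o = f(1 − 1/m) = (0.06900)(1 − 1/(-2.0)) = 0.104 m.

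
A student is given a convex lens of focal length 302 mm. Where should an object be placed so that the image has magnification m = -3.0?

403 mm

m = −d_i/d_o ⇒ d_i = −m·d_o.
1/f = 1/d_o + 1/d_i = 1/d_o − 1/(m·d_o) = (1 − 1/m)/d_o, so d_o = f(1 − 1/m) = (302.0)(1 − 1/(-3.0)) = 403 mm.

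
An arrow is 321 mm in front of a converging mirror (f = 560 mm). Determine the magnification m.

1/d_i = 1/f − 1/d_o = 1/(560.0) − 1/(321) = -0.001330, so d_i = -752.1 mm.
m = −d_i/d_o = −(-752.1)/(321) = +2.34.
The image is virtual, upright and enlarged, behind the mirror.

m = +2.34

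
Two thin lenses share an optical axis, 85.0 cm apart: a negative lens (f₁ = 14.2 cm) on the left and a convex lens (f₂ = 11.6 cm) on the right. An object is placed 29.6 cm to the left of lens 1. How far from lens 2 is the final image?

13.2 cm

Lens 1 is diverging, so f₁ = −14.2 cm.
Lens 1: 1/d_i1 = 1/f₁ − 1/d_o1 = 1/(-14.2) − 1/(29.6) = -0.1042, so d_i1 = -9.596 cm.
The intermediate image is 9.596 cm to the left of lens 1 (virtual), which is 85.0 − (-9.596) = 94.60 cm to the left of lens 2, so d_o2 = +94.60 cm.
Lens 2: 1/d_i2 = 1/f₂ − 1/d_o2 = 1/(11.6) − 1/(94.60) = 0.07564, so d_i2 = 13.2 cm.
The final image is real, 13.2 cm to the right of lens 2 (overall magnification ≈ -0.045).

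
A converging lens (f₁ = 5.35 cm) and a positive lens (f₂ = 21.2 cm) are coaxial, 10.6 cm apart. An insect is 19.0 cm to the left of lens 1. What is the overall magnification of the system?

m = -0.460

Lens 1: 1/d_i1 = 1/(5.35) − 1/(19.0) = 0.1343, so d_i1 = 7.447 cm; m₁ = −d_i1/d_o1 = -0.3919.
d_o2 = 10.6 − (7.447) = 3.153 cm.
Lens 2: 1/d_i2 = 1/(21.2) − 1/(3.153) = -0.2700, so d_i2 = -3.704 cm; m₂ = −d_i2/d_o2 = +1.175.
m = m₁·m₂ = (-0.3919)(+1.175) = -0.460.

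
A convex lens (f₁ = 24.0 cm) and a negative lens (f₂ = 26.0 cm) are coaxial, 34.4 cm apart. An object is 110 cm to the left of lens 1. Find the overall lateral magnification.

Lens 1: 1/d_i1 = 1/(24.0) − 1/(110) = 0.03258, so d_i1 = 30.70 cm; m₁ = −d_i1/d_o1 = -0.2791.
d_o2 = 34.4 − (30.70) = 3.700 cm.
f₂ = −26.0 cm (diverging).
Lens 2: 1/d_i2 = 1/(-26.0) − 1/(3.700) = -0.3087, so d_i2 = -3.239 cm; m₂ = −d_i2/d_o2 = +0.8754.
m = m₁·m₂ = (-0.2791)(+0.8754) = -0.244.

m = -0.244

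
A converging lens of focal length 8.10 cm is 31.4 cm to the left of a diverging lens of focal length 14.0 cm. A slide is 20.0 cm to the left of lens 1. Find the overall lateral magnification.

m = -0.300

Lens 1: 1/d_i1 = 1/(8.10) − 1/(20.0) = 0.07346, so d_i1 = 13.61 cm; m₁ = −d_i1/d_o1 = -0.6805.
d_o2 = 31.4 − (13.61) = 17.79 cm.
f₂ = −14.0 cm (diverging).
Lens 2: 1/d_i2 = 1/(-14.0) − 1/(17.79) = -0.1276, so d_i2 = -7.835 cm; m₂ = −d_i2/d_o2 = +0.4404.
m = m₁·m₂ = (-0.6805)(+0.4404) = -0.300.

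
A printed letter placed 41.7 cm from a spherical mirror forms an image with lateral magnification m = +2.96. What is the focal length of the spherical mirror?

m = −d_i/d_o ⇒ d_i = −m·d_o = −(+2.96)·(41.7) = -123.4 cm.
1/f = 1/d_o + 1/d_i = 1/(41.7) + 1/(-123.4) = 0.01588, so f = 63.0 cm.
Since f is positive, the spherical mirror is concave.

f = 63.0 cm (concave)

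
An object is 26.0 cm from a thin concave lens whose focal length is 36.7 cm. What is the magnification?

m = +0.585

For a concave lens, f = -36.7 cm.
1/d_i = 1/f − 1/d_o = 1/(-36.70) − 1/(26.0) = -0.06571, so d_i = -15.22 cm.
m = −d_i/d_o = −(-15.22)/(26.0) = +0.585.
The image is virtual, upright and reduced, on the same side as the object.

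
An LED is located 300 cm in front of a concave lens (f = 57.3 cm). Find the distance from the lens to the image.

48.1 cm

For a concave lens, f = -57.3 cm.
Thin-lens equation: 1/d_i = 1/f − 1/d_o = 1/(-57.30) − 1/(300) = -0.01745 − 0.003333 = -0.02079, so d_i = -48.1 cm.
The image is virtual, upright and reduced, on the same side as the object.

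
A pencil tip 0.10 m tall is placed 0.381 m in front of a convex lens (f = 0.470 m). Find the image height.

0.528 m

1/d_i = 1/f − 1/d_o = 1/(0.4700) − 1/(0.381) = -0.4970, so d_i = -2.012 m.
m = −d_i/d_o = +5.281.
|h_i| = |m|·h_o = 5.281 × 0.10 = 0.528 m. The image is virtual, upright and enlarged, on the same side as the object.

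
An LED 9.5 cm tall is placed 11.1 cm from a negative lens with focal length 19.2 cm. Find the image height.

For a negative lens, f = -19.2 cm.
1/d_i = 1/f − 1/d_o = 1/(-19.20) − 1/(11.1) = -0.1422, so d_i = -7.034 cm.
m = −d_i/d_o = +0.6337.
|h_i| = |m|·h_o = 0.6337 × 9.5 = 6.02 cm. The image is virtual, upright and reduced, on the same side as the object.

6.02 cm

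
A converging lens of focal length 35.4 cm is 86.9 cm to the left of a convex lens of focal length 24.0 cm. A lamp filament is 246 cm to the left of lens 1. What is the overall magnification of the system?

Lens 1: 1/d_i1 = 1/(35.4) − 1/(246) = 0.02418, so d_i1 = 41.35 cm; m₁ = −d_i1/d_o1 = -0.1681.
d_o2 = 86.9 − (41.35) = 45.55 cm.
Lens 2: 1/d_i2 = 1/(24.0) − 1/(45.55) = 0.01971, so d_i2 = 50.73 cm; m₂ = −d_i2/d_o2 = -1.114.
m = m₁·m₂ = (-0.1681)(-1.114) = +0.187.

m = +0.187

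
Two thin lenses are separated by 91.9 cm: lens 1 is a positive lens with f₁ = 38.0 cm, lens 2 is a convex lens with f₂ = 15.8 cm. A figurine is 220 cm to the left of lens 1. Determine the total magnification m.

Lens 1: 1/d_i1 = 1/(38.0) − 1/(220) = 0.02177, so d_i1 = 45.93 cm; m₁ = −d_i1/d_o1 = -0.2088.
d_o2 = 91.9 − (45.93) = 45.97 cm.
Lens 2: 1/d_i2 = 1/(15.8) − 1/(45.97) = 0.04154, so d_i2 = 24.07 cm; m₂ = −d_i2/d_o2 = -0.5237.
m = m₁·m₂ = (-0.2088)(-0.5237) = +0.109.

m = +0.109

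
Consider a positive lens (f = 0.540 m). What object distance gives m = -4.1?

m = −d_i/d_o ⇒ d_i = −m·d_o.
1/f = 1/d_o + 1/d_i = 1/d_o − 1/(m·d_o) = (1 − 1/m)/d_o, so d_o = f(1 − 1/m) = (0.5400)(1 − 1/(-4.1)) = 0.672 m.

0.672 m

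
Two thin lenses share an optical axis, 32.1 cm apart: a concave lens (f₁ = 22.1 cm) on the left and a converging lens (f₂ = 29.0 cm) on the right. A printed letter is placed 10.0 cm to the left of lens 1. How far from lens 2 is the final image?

Lens 1 is diverging, so f₁ = −22.1 cm.
Lens 1: 1/d_i1 = 1/f₁ − 1/d_o1 = 1/(-22.1) − 1/(10.0) = -0.1452, so d_i1 = -6.885 cm.
The intermediate image is 6.885 cm to the left of lens 1 (virtual), which is 32.1 − (-6.885) = 38.98 cm to the left of lens 2, so d_o2 = +38.98 cm.
Lens 2: 1/d_i2 = 1/f₂ − 1/d_o2 = 1/(29.0) − 1/(38.98) = 0.008829, so d_i2 = 113 cm.
The final image is real, 113 cm to the right of lens 2 (overall magnification ≈ -2.0).

113 cm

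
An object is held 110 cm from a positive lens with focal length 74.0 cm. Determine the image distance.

Lens equation: 1/d_i = 1/f − 1/d_o = 1/(74.00) − 1/(110) = 0.01351 − 0.009091 = 0.004423, so d_i = 226 cm.
The image is real, inverted and enlarged, on the far side of the lens.

226 cm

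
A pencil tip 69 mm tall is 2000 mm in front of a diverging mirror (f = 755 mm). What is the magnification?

For a diverging mirror, f = -755 mm.
1/d_i = 1/f − 1/d_o = 1/(-755.0) − 1/(2000) = -0.001825, so d_i = -548.1 mm.
m = −d_i/d_o = −(-548.1)/(2000) = +0.274.
The image is virtual, upright and reduced, behind the mirror.

m = +0.274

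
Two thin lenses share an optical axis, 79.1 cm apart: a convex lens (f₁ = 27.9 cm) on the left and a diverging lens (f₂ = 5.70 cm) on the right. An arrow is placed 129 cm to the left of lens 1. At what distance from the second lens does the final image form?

5.04 cm

Lens 1: 1/d_i1 = 1/f₁ − 1/d_o1 = 1/(27.9) − 1/(129) = 0.02809, so d_i1 = 35.60 cm.
The intermediate image is 35.60 cm to the right of lens 1, which is 79.1 − (35.60) = 43.50 cm to the left of lens 2, so d_o2 = +43.50 cm.
Lens 2 is diverging, so f₂ = −5.70 cm.
Lens 2: 1/d_i2 = 1/f₂ − 1/d_o2 = 1/(-5.70) − 1/(43.50) = -0.1984, so d_i2 = -5.04 cm.
The final image is virtual, 5.04 cm to the left of lens 2 (overall magnification ≈ -0.032).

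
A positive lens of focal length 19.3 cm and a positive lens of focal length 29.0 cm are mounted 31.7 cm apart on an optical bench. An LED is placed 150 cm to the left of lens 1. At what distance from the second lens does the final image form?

14.2 cm

Lens 1: 1/d_i1 = 1/f₁ − 1/d_o1 = 1/(19.3) − 1/(150) = 0.04515, so d_i1 = 22.15 cm.
The intermediate image is 22.15 cm to the right of lens 1, which is 31.7 − (22.15) = 9.550 cm to the left of lens 2, so d_o2 = +9.550 cm.
Lens 2: 1/d_i2 = 1/f₂ − 1/d_o2 = 1/(29.0) − 1/(9.550) = -0.07023, so d_i2 = -14.2 cm.
The final image is virtual, 14.2 cm to the left of lens 2 (overall magnification ≈ -0.22).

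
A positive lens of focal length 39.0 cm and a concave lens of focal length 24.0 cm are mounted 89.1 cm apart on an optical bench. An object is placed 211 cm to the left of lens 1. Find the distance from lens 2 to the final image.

Lens 1: 1/d_i1 = 1/f₁ − 1/d_o1 = 1/(39.0) − 1/(211) = 0.02090, so d_i1 = 47.84 cm.
The intermediate image is 47.84 cm to the right of lens 1, which is 89.1 − (47.84) = 41.26 cm to the left of lens 2, so d_o2 = +41.26 cm.
Lens 2 is diverging, so f₂ = −24.0 cm.
Lens 2: 1/d_i2 = 1/f₂ − 1/d_o2 = 1/(-24.0) − 1/(41.26) = -0.06590, so d_i2 = -15.2 cm.
The final image is virtual, 15.2 cm to the left of lens 2 (overall magnification ≈ -0.083).

15.2 cm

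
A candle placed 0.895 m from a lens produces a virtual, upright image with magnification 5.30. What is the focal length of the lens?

f = 1.10 m (converging)

m = −d_i/d_o ⇒ d_i = −m·d_o = −(+5.30)·(0.895) = -4.744 m.
1/f = 1/d_o + 1/d_i = 1/(0.895) + 1/(-4.744) = 0.9065, so f = 1.10 m.
Since f is positive, the lens is converging.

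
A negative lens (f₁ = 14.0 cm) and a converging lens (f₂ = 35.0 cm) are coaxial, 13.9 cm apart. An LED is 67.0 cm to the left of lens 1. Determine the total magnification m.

f₁ = −14.0 cm (diverging).
Lens 1: 1/d_i1 = 1/(-14.0) − 1/(67.0) = -0.08635, so d_i1 = -11.58 cm; m₁ = −d_i1/d_o1 = +0.1728.
d_o2 = 13.9 − (-11.58) = 25.48 cm.
Lens 2: 1/d_i2 = 1/(35.0) − 1/(25.48) = -0.01068, so d_i2 = -93.68 cm; m₂ = −d_i2/d_o2 = +3.676.
m = m₁·m₂ = (+0.1728)(+3.676) = +0.635.

m = +0.635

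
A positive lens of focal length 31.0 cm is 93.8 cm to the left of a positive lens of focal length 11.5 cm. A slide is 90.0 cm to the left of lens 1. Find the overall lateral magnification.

Lens 1: 1/d_i1 = 1/(31.0) − 1/(90.0) = 0.02115, so d_i1 = 47.29 cm; m₁ = −d_i1/d_o1 = -0.5254.
d_o2 = 93.8 − (47.29) = 46.51 cm.
Lens 2: 1/d_i2 = 1/(11.5) − 1/(46.51) = 0.06546, so d_i2 = 15.28 cm; m₂ = −d_i2/d_o2 = -0.3285.
m = m₁·m₂ = (-0.5254)(-0.3285) = +0.173.

m = +0.173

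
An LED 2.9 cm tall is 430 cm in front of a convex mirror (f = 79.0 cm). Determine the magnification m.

For a convex mirror, f = -79.0 cm.
1/d_i = 1/f − 1/d_o = 1/(-79.00) − 1/(430) = -0.01498, so d_i = -66.74 cm.
m = −d_i/d_o = −(-66.74)/(430) = +0.155.
The image is virtual, upright and reduced, behind the mirror.

m = +0.155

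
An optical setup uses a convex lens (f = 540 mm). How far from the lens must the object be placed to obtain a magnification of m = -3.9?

m = −d_i/d_o ⇒ d_i = −m·d_o.
1/f = 1/d_o + 1/d_i = 1/d_o − 1/(m·d_o) = (1 − 1/m)/d_o, so d_o = f(1 − 1/m) = (540.0)(1 − 1/(-3.9)) = 678 mm.

678 mm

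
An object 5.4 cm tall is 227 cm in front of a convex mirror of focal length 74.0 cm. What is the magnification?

m = +0.246

For a convex mirror, f = -74.0 cm.
1/d_i = 1/f − 1/d_o = 1/(-74.00) − 1/(227) = -0.01792, so d_i = -55.81 cm.
m = −d_i/d_o = −(-55.81)/(227) = +0.246.
The image is virtual, upright and reduced, behind the mirror.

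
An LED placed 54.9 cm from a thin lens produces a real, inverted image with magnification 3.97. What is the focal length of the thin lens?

m = −d_i/d_o ⇒ d_i = −m·d_o = −(-3.97)·(54.9) = 218.0 cm.
1/f = 1/d_o + 1/d_i = 1/(54.9) + 1/(218.0) = 0.02280, so f = 43.9 cm.
Since f is positive, the thin lens is converging.

f = 43.9 cm (converging)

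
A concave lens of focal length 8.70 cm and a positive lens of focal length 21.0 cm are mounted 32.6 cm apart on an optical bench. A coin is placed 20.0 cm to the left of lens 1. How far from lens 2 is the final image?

46.0 cm

Lens 1 is diverging, so f₁ = −8.70 cm.
Lens 1: 1/d_i1 = 1/f₁ − 1/d_o1 = 1/(-8.70) − 1/(20.0) = -0.1649, so d_i1 = -6.063 cm.
The intermediate image is 6.063 cm to the left of lens 1 (virtual), which is 32.6 − (-6.063) = 38.66 cm to the left of lens 2, so d_o2 = +38.66 cm.
Lens 2: 1/d_i2 = 1/f₂ − 1/d_o2 = 1/(21.0) − 1/(38.66) = 0.02175, so d_i2 = 46.0 cm.
The final image is real, 46.0 cm to the right of lens 2 (overall magnification ≈ -0.36).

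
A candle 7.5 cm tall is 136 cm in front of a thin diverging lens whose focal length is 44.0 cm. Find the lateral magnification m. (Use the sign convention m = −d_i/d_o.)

For a diverging lens, f = -44.0 cm.
1/d_i = 1/f − 1/d_o = 1/(-44.00) − 1/(136) = -0.03008, so d_i = -33.24 cm.
m = −d_i/d_o = −(-33.24)/(136) = +0.244.
The image is virtual, upright and reduced, on the same side as the object.

m = +0.244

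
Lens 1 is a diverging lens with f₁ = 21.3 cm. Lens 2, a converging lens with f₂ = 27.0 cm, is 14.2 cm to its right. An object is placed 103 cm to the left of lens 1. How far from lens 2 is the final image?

177 cm

Lens 1 is diverging, so f₁ = −21.3 cm.
Lens 1: 1/d_i1 = 1/f₁ − 1/d_o1 = 1/(-21.3) − 1/(103) = -0.05666, so d_i1 = -17.65 cm.
The intermediate image is 17.65 cm to the left of lens 1 (virtual), which is 14.2 − (-17.65) = 31.85 cm to the left of lens 2, so d_o2 = +31.85 cm.
Lens 2: 1/d_i2 = 1/f₂ − 1/d_o2 = 1/(27.0) − 1/(31.85) = 0.005640, so d_i2 = 177 cm.
The final image is real, 177 cm to the right of lens 2 (overall magnification ≈ -0.95).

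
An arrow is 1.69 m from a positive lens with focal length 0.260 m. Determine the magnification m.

m = -0.182

1/d_i = 1/f − 1/d_o = 1/(0.2600) − 1/(1.69) = 3.254, so d_i = 0.3073 m.
m = −d_i/d_o = −(0.3073)/(1.69) = -0.182.
The image is real, inverted and reduced, on the far side of the lens.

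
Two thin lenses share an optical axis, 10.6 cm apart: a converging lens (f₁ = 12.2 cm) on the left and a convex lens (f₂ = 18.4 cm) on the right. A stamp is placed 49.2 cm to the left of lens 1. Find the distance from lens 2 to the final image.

4.31 cm

Lens 1: 1/d_i1 = 1/f₁ − 1/d_o1 = 1/(12.2) − 1/(49.2) = 0.06164, so d_i1 = 16.22 cm.
The intermediate image is 16.22 cm to the right of lens 1, which lies 5.620 cm to the right of lens 2 — a virtual object — so d_o2 = −5.620 cm.
Lens 2: 1/d_i2 = 1/f₂ − 1/d_o2 = 1/(18.4) − 1/(-5.620) = 0.2323, so d_i2 = 4.31 cm.
The final image is real, 4.31 cm to the right of lens 2 (overall magnification ≈ -0.25).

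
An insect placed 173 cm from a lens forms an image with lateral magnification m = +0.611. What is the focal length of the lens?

f = -272 cm (diverging)

m = −d_i/d_o ⇒ d_i = −m·d_o = −(+0.611)·(173) = -105.7 cm.
1/f = 1/d_o + 1/d_i = 1/(173) + 1/(-105.7) = -0.003680, so f = -272 cm.
Since f is negative, the lens is diverging.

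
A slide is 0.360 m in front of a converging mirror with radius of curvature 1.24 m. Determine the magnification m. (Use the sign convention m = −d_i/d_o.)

m = +2.38

f = R/2 = 1.24/2 = 0.6200 m.
1/d_i = 1/f − 1/d_o = 1/(0.6200) − 1/(0.360) = -1.165, so d_i = -0.8585 m.
m = −d_i/d_o = −(-0.8585)/(0.360) = +2.38.
The image is virtual, upright and enlarged, behind the mirror.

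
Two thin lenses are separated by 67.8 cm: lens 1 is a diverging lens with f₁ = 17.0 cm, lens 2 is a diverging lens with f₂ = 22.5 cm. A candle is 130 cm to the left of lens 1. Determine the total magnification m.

f₁ = −17.0 cm (diverging).
Lens 1: 1/d_i1 = 1/(-17.0) − 1/(130) = -0.06652, so d_i1 = -15.03 cm; m₁ = −d_i1/d_o1 = +0.1156.
d_o2 = 67.8 − (-15.03) = 82.83 cm.
f₂ = −22.5 cm (diverging).
Lens 2: 1/d_i2 = 1/(-22.5) − 1/(82.83) = -0.05652, so d_i2 = -17.69 cm; m₂ = −d_i2/d_o2 = +0.2136.
m = m₁·m₂ = (+0.1156)(+0.2136) = +0.0247.

m = +0.0247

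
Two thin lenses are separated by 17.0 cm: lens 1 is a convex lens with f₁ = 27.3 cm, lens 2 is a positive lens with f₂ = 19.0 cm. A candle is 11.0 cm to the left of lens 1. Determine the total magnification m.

m = -1.94

Lens 1: 1/d_i1 = 1/(27.3) − 1/(11.0) = -0.05428, so d_i1 = -18.42 cm; m₁ = −d_i1/d_o1 = +1.675.
d_o2 = 17.0 − (-18.42) = 35.42 cm.
Lens 2: 1/d_i2 = 1/(19.0) − 1/(35.42) = 0.02440, so d_i2 = 40.99 cm; m₂ = −d_i2/d_o2 = -1.157.
m = m₁·m₂ = (+1.675)(-1.157) = -1.94.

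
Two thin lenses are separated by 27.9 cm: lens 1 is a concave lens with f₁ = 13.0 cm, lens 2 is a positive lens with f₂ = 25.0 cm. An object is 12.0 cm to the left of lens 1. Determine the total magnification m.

f₁ = −13.0 cm (diverging).
Lens 1: 1/d_i1 = 1/(-13.0) − 1/(12.0) = -0.1603, so d_i1 = -6.240 cm; m₁ = −d_i1/d_o1 = +0.5200.
d_o2 = 27.9 − (-6.240) = 34.14 cm.
Lens 2: 1/d_i2 = 1/(25.0) − 1/(34.14) = 0.01071, so d_i2 = 93.38 cm; m₂ = −d_i2/d_o2 = -2.735.
m = m₁·m₂ = (+0.5200)(-2.735) = -1.42.

m = -1.42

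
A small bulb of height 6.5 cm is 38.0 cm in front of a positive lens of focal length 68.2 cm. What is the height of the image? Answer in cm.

1/d_i = 1/f − 1/d_o = 1/(68.20) − 1/(38.0) = -0.01165, so d_i = -85.81 cm.
m = −d_i/d_o = +2.258.
|h_i| = |m|·h_o = 2.258 × 6.5 = 14.7 cm. The image is virtual, upright and enlarged, on the same side as the object.

14.7 cm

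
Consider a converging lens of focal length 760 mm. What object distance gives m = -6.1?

m = −d_i/d_o ⇒ d_i = −m·d_o.
1/f = 1/d_o + 1/d_i = 1/d_o − 1/(m·d_o) = (1 − 1/m)/d_o, so d_o = f(1 − 1/m) = (760.0)(1 − 1/(-6.1)) = 885 mm.

885 mm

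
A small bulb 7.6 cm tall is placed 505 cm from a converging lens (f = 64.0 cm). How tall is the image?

1.10 cm

1/d_i = 1/f − 1/d_o = 1/(64.00) − 1/(505) = 0.01364, so d_i = 73.29 cm.
m = −d_i/d_o = -0.1451.
|h_i| = |m|·h_o = 0.1451 × 7.6 = 1.10 cm. The image is real, inverted and reduced, on the far side of the lens.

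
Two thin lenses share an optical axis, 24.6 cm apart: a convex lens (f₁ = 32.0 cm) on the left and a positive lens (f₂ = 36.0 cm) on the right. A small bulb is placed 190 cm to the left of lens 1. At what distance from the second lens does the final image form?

10.0 cm

Lens 1: 1/d_i1 = 1/f₁ − 1/d_o1 = 1/(32.0) − 1/(190) = 0.02599, so d_i1 = 38.48 cm.
The intermediate image is 38.48 cm to the right of lens 1, which lies 13.88 cm to the right of lens 2 — a virtual object — so d_o2 = −13.88 cm.
Lens 2: 1/d_i2 = 1/f₂ − 1/d_o2 = 1/(36.0) − 1/(-13.88) = 0.09982, so d_i2 = 10.0 cm.
The final image is real, 10.0 cm to the right of lens 2 (overall magnification ≈ -0.15).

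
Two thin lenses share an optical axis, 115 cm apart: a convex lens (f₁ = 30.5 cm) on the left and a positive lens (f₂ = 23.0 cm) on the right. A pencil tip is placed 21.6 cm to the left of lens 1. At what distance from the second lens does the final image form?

26.2 cm

Lens 1: 1/d_i1 = 1/f₁ − 1/d_o1 = 1/(30.5) − 1/(21.6) = -0.01351, so d_i1 = -74.02 cm.
The intermediate image is 74.02 cm to the left of lens 1 (virtual), which is 115 − (-74.02) = 189.0 cm to the left of lens 2, so d_o2 = +189.0 cm.
Lens 2: 1/d_i2 = 1/f₂ − 1/d_o2 = 1/(23.0) − 1/(189.0) = 0.03819, so d_i2 = 26.2 cm.
The final image is real, 26.2 cm to the right of lens 2 (overall magnification ≈ -0.47).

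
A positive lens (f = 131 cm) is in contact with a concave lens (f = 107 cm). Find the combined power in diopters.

P₁ = 1/f₁ = 1/(1.31 m) = +0.7634 D; P₂ = 1/f₂ = 1/(-1.07 m) = -0.9346 D.
For thin lenses in contact, P = P₁ + P₂ = (+0.7634) + (-0.9346) = -0.171 D.

P = -0.171 D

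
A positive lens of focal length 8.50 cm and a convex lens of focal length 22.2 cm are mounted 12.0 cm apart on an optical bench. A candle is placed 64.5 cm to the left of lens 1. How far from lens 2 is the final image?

Lens 1: 1/d_i1 = 1/f₁ − 1/d_o1 = 1/(8.50) − 1/(64.5) = 0.1021, so d_i1 = 9.790 cm.
The intermediate image is 9.790 cm to the right of lens 1, which is 12.0 − (9.790) = 2.210 cm to the left of lens 2, so d_o2 = +2.210 cm.
Lens 2: 1/d_i2 = 1/f₂ − 1/d_o2 = 1/(22.2) − 1/(2.210) = -0.4074, so d_i2 = -2.45 cm.
The final image is virtual, 2.45 cm to the left of lens 2 (overall magnification ≈ -0.17).

2.45 cm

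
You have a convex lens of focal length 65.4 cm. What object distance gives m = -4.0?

m = −d_i/d_o ⇒ d_i = −m·d_o.
1/f = 1/d_o + 1/d_i = 1/d_o − 1/(m·d_o) = (1 − 1/m)/d_o, so d_o = f(1 − 1/m) = (65.40)(1 − 1/(-4.0)) = 81.8 cm.

81.8 cm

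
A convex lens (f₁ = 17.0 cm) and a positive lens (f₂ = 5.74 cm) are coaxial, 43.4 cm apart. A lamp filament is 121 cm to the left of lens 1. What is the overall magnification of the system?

Lens 1: 1/d_i1 = 1/(17.0) − 1/(121) = 0.05056, so d_i1 = 19.78 cm; m₁ = −d_i1/d_o1 = -0.1635.
d_o2 = 43.4 − (19.78) = 23.62 cm.
Lens 2: 1/d_i2 = 1/(5.74) − 1/(23.62) = 0.1319, so d_i2 = 7.583 cm; m₂ = −d_i2/d_o2 = -0.3210.
m = m₁·m₂ = (-0.1635)(-0.3210) = +0.0525.

m = +0.0525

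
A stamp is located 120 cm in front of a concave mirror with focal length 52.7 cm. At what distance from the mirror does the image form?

94.0 cm

Mirror equation: 1/d_i = 1/f − 1/d_o = 1/(52.70) − 1/(120) = 0.01898 − 0.008333 = 0.01064, so d_i = 94.0 cm.
The image is real, inverted and reduced, in front of the mirror.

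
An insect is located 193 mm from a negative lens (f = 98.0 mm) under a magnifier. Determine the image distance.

For a negative lens, f = -98.0 mm.
Lens equation: 1/q = 1/f − 1/p = 1/(-98.00) − 1/(193) = -0.01020 − 0.005181 = -0.01539, so q = -65.0 mm.
The image is virtual, upright and reduced, on the same side as the object.

65.0 mm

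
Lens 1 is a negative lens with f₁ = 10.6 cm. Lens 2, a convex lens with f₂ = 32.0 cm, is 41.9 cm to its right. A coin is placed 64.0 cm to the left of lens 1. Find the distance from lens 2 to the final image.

85.9 cm

Lens 1 is diverging, so f₁ = −10.6 cm.
Lens 1: 1/d_i1 = 1/f₁ − 1/d_o1 = 1/(-10.6) − 1/(64.0) = -0.1100, so d_i1 = -9.094 cm.
The intermediate image is 9.094 cm to the left of lens 1 (virtual), which is 41.9 − (-9.094) = 50.99 cm to the left of lens 2, so d_o2 = +50.99 cm.
Lens 2: 1/d_i2 = 1/f₂ − 1/d_o2 = 1/(32.0) − 1/(50.99) = 0.01164, so d_i2 = 85.9 cm.
The final image is real, 85.9 cm to the right of lens 2 (overall magnification ≈ -0.24).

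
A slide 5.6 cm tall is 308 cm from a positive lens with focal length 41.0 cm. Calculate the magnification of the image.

1/d_i = 1/f − 1/d_o = 1/(41.00) − 1/(308) = 0.02114, so d_i = 47.30 cm.
m = −d_i/d_o = −(47.30)/(308) = -0.154.
The image is real, inverted and reduced, on the far side of the lens.

m = -0.154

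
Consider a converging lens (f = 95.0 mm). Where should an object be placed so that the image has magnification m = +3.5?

m = −d_i/d_o ⇒ d_i = −m·d_o.
1/f = 1/d_o + 1/d_i = 1/d_o − 1/(m·d_o) = (1 − 1/m)/d_o, so d_o = f(1 − 1/m) = (95.00)(1 − 1/(+3.5)) = 67.9 mm.

67.9 mm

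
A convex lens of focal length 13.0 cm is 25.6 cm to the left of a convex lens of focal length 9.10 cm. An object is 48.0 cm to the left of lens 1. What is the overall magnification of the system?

Lens 1: 1/d_i1 = 1/(13.0) − 1/(48.0) = 0.05609, so d_i1 = 17.83 cm; m₁ = −d_i1/d_o1 = -0.3715.
d_o2 = 25.6 − (17.83) = 7.770 cm.
Lens 2: 1/d_i2 = 1/(9.10) − 1/(7.770) = -0.01881, so d_i2 = -53.16 cm; m₂ = −d_i2/d_o2 = +6.842.
m = m₁·m₂ = (-0.3715)(+6.842) = -2.54.

m = -2.54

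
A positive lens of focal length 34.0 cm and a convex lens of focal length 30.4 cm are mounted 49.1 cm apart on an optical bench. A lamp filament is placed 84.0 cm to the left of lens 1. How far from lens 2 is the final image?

Lens 1: 1/d_i1 = 1/f₁ − 1/d_o1 = 1/(34.0) − 1/(84.0) = 0.01751, so d_i1 = 57.12 cm.
The intermediate image is 57.12 cm to the right of lens 1, which lies 8.020 cm to the right of lens 2 — a virtual object — so d_o2 = −8.020 cm.
Lens 2: 1/d_i2 = 1/f₂ − 1/d_o2 = 1/(30.4) − 1/(-8.020) = 0.1576, so d_i2 = 6.35 cm.
The final image is real, 6.35 cm to the right of lens 2 (overall magnification ≈ -0.54).

6.35 cm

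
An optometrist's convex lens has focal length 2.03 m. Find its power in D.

P = 1/f = 1/(2.03 m) = +0.493 D.

P = +0.493 D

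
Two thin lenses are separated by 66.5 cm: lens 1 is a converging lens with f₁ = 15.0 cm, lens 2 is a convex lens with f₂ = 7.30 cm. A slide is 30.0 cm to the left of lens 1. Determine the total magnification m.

m = +0.250

Lens 1: 1/d_i1 = 1/(15.0) − 1/(30.0) = 0.03333, so d_i1 = 30.00 cm; m₁ = −d_i1/d_o1 = -1.000.
d_o2 = 66.5 − (30.00) = 36.50 cm.
Lens 2: 1/d_i2 = 1/(7.30) − 1/(36.50) = 0.1096, so d_i2 = 9.125 cm; m₂ = −d_i2/d_o2 = -0.2500.
m = m₁·m₂ = (-1.000)(-0.2500) = +0.250.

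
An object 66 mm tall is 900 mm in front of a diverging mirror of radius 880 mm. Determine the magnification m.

f = R/2 = 880/2 = 440.0 mm; for a diverging mirror, f = -440.0 mm.
1/d_i = 1/f − 1/d_o = 1/(-440.0) − 1/(900) = -0.003384, so d_i = -295.5 mm.
m = −d_i/d_o = −(-295.5)/(900) = +0.328.
The image is virtual, upright and reduced, behind the mirror.

m = +0.328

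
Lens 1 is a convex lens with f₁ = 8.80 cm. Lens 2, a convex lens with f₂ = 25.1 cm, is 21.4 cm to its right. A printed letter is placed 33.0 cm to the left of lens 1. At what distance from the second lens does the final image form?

Lens 1: 1/d_i1 = 1/f₁ − 1/d_o1 = 1/(8.80) − 1/(33.0) = 0.08333, so d_i1 = 12.00 cm.
The intermediate image is 12.00 cm to the right of lens 1, which is 21.4 − (12.00) = 9.400 cm to the left of lens 2, so d_o2 = +9.400 cm.
Lens 2: 1/d_i2 = 1/f₂ − 1/d_o2 = 1/(25.1) − 1/(9.400) = -0.06654, so d_i2 = -15.0 cm.
The final image is virtual, 15.0 cm to the left of lens 2 (overall magnification ≈ -0.58).

15.0 cm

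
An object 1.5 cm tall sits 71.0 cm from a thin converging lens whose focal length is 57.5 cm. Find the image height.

1/d_i = 1/f − 1/d_o = 1/(57.50) − 1/(71.0) = 0.003307, so d_i = 302.4 cm.
m = −d_i/d_o = -4.259.
|h_i| = |m|·h_o = 4.259 × 1.5 = 6.39 cm. The image is real, inverted and enlarged, on the far side of the lens.

6.39 cm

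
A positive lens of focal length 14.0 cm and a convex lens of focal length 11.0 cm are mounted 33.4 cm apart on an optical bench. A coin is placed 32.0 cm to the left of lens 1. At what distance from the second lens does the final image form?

Lens 1: 1/d_i1 = 1/f₁ − 1/d_o1 = 1/(14.0) − 1/(32.0) = 0.04018, so d_i1 = 24.89 cm.
The intermediate image is 24.89 cm to the right of lens 1, which is 33.4 − (24.89) = 8.510 cm to the left of lens 2, so d_o2 = +8.510 cm.
Lens 2: 1/d_i2 = 1/f₂ − 1/d_o2 = 1/(11.0) − 1/(8.510) = -0.02660, so d_i2 = -37.6 cm.
The final image is virtual, 37.6 cm to the left of lens 2 (overall magnification ≈ -3.4).

37.6 cm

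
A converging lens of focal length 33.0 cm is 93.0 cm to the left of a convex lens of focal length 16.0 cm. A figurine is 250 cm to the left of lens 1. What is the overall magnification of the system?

Lens 1: 1/d_i1 = 1/(33.0) − 1/(250) = 0.02630, so d_i1 = 38.02 cm; m₁ = −d_i1/d_o1 = -0.1521.
d_o2 = 93.0 − (38.02) = 54.98 cm.
Lens 2: 1/d_i2 = 1/(16.0) − 1/(54.98) = 0.04431, so d_i2 = 22.57 cm; m₂ = −d_i2/d_o2 = -0.4105.
m = m₁·m₂ = (-0.1521)(-0.4105) = +0.0624.

m = +0.0624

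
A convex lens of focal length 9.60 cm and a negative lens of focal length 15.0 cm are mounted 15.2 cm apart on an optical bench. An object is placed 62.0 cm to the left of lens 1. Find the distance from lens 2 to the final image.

3.06 cm

Lens 1: 1/d_i1 = 1/f₁ − 1/d_o1 = 1/(9.60) − 1/(62.0) = 0.08804, so d_i1 = 11.36 cm.
The intermediate image is 11.36 cm to the right of lens 1, which is 15.2 − (11.36) = 3.840 cm to the left of lens 2, so d_o2 = +3.840 cm.
Lens 2 is diverging, so f₂ = −15.0 cm.
Lens 2: 1/d_i2 = 1/f₂ − 1/d_o2 = 1/(-15.0) − 1/(3.840) = -0.3271, so d_i2 = -3.06 cm.
The final image is virtual, 3.06 cm to the left of lens 2 (overall magnification ≈ -0.15).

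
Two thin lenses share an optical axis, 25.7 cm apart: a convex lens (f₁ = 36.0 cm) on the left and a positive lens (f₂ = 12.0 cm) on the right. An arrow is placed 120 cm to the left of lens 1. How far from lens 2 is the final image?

8.18 cm

Lens 1: 1/d_i1 = 1/f₁ − 1/d_o1 = 1/(36.0) − 1/(120) = 0.01944, so d_i1 = 51.43 cm.
The intermediate image is 51.43 cm to the right of lens 1, which lies 25.73 cm to the right of lens 2 — a virtual object — so d_o2 = −25.73 cm.
Lens 2: 1/d_i2 = 1/f₂ − 1/d_o2 = 1/(12.0) − 1/(-25.73) = 0.1222, so d_i2 = 8.18 cm.
The final image is real, 8.18 cm to the right of lens 2 (overall magnification ≈ -0.14).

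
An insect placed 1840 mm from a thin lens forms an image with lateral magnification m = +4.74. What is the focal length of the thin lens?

m = −d_i/d_o ⇒ d_i = −m·d_o = −(+4.74)·(1840) = -8722 mm.
1/f = 1/d_o + 1/d_i = 1/(1840) + 1/(-8722) = 0.0004288, so f = 2330 mm.
Since f is positive, the thin lens is converging.

f = 2330 mm (converging)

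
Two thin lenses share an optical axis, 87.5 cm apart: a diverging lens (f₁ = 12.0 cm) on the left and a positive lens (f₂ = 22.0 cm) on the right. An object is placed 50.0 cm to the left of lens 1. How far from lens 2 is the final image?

Lens 1 is diverging, so f₁ = −12.0 cm.
Lens 1: 1/d_i1 = 1/f₁ − 1/d_o1 = 1/(-12.0) − 1/(50.0) = -0.1033, so d_i1 = -9.677 cm.
The intermediate image is 9.677 cm to the left of lens 1 (virtual), which is 87.5 − (-9.677) = 97.18 cm to the left of lens 2, so d_o2 = +97.18 cm.
Lens 2: 1/d_i2 = 1/f₂ − 1/d_o2 = 1/(22.0) − 1/(97.18) = 0.03516, so d_i2 = 28.4 cm.
The final image is real, 28.4 cm to the right of lens 2 (overall magnification ≈ -0.057).

28.4 cm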